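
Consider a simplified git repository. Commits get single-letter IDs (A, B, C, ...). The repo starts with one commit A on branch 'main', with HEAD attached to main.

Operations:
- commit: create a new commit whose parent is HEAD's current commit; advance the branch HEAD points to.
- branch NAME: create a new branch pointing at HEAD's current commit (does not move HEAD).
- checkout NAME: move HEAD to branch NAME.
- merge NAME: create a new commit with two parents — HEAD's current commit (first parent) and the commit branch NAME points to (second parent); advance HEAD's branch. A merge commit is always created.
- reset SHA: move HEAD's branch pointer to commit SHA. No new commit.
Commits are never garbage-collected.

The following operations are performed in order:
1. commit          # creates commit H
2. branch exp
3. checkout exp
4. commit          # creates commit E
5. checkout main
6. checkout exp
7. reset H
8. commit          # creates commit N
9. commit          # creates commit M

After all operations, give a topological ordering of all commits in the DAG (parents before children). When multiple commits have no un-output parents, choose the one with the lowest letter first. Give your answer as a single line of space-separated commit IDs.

Answer: A H E N M

Derivation:
After op 1 (commit): HEAD=main@H [main=H]
After op 2 (branch): HEAD=main@H [exp=H main=H]
After op 3 (checkout): HEAD=exp@H [exp=H main=H]
After op 4 (commit): HEAD=exp@E [exp=E main=H]
After op 5 (checkout): HEAD=main@H [exp=E main=H]
After op 6 (checkout): HEAD=exp@E [exp=E main=H]
After op 7 (reset): HEAD=exp@H [exp=H main=H]
After op 8 (commit): HEAD=exp@N [exp=N main=H]
After op 9 (commit): HEAD=exp@M [exp=M main=H]
commit A: parents=[]
commit E: parents=['H']
commit H: parents=['A']
commit M: parents=['N']
commit N: parents=['H']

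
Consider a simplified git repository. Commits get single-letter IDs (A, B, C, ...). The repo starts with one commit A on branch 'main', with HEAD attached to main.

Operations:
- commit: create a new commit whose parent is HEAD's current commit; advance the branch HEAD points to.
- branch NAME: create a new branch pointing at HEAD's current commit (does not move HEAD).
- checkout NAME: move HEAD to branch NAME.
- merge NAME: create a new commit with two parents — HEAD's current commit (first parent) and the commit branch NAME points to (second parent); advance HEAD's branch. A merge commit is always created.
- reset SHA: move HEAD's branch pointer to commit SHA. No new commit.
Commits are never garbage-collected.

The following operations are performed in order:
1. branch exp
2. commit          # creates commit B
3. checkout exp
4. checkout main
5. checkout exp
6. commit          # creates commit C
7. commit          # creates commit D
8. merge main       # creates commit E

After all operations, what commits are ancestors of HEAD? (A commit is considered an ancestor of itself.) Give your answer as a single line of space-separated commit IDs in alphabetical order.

Answer: A B C D E

Derivation:
After op 1 (branch): HEAD=main@A [exp=A main=A]
After op 2 (commit): HEAD=main@B [exp=A main=B]
After op 3 (checkout): HEAD=exp@A [exp=A main=B]
After op 4 (checkout): HEAD=main@B [exp=A main=B]
After op 5 (checkout): HEAD=exp@A [exp=A main=B]
After op 6 (commit): HEAD=exp@C [exp=C main=B]
After op 7 (commit): HEAD=exp@D [exp=D main=B]
After op 8 (merge): HEAD=exp@E [exp=E main=B]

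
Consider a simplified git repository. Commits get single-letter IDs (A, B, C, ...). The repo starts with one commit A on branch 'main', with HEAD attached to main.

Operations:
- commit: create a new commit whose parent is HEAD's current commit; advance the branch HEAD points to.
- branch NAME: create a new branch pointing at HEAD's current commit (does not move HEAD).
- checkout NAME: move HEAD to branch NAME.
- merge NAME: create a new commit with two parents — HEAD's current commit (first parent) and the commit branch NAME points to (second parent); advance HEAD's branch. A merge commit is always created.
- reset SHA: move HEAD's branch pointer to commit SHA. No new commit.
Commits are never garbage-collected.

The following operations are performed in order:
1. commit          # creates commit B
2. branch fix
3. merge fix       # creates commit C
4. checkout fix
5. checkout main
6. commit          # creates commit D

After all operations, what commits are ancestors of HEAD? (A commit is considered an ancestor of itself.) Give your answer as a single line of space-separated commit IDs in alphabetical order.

After op 1 (commit): HEAD=main@B [main=B]
After op 2 (branch): HEAD=main@B [fix=B main=B]
After op 3 (merge): HEAD=main@C [fix=B main=C]
After op 4 (checkout): HEAD=fix@B [fix=B main=C]
After op 5 (checkout): HEAD=main@C [fix=B main=C]
After op 6 (commit): HEAD=main@D [fix=B main=D]

Answer: A B C D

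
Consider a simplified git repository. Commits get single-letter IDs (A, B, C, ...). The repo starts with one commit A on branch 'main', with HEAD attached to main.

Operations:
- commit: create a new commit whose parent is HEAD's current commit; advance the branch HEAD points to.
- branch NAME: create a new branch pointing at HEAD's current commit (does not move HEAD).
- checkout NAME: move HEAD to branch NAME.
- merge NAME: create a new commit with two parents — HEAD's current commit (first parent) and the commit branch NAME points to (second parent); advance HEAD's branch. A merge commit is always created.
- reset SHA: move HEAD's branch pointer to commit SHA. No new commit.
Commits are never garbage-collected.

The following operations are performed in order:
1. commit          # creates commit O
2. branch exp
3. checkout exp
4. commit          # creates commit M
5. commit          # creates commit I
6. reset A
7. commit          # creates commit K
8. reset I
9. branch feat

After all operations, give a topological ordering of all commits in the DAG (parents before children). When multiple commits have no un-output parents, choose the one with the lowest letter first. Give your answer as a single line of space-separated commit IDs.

After op 1 (commit): HEAD=main@O [main=O]
After op 2 (branch): HEAD=main@O [exp=O main=O]
After op 3 (checkout): HEAD=exp@O [exp=O main=O]
After op 4 (commit): HEAD=exp@M [exp=M main=O]
After op 5 (commit): HEAD=exp@I [exp=I main=O]
After op 6 (reset): HEAD=exp@A [exp=A main=O]
After op 7 (commit): HEAD=exp@K [exp=K main=O]
After op 8 (reset): HEAD=exp@I [exp=I main=O]
After op 9 (branch): HEAD=exp@I [exp=I feat=I main=O]
commit A: parents=[]
commit I: parents=['M']
commit K: parents=['A']
commit M: parents=['O']
commit O: parents=['A']

Answer: A K O M I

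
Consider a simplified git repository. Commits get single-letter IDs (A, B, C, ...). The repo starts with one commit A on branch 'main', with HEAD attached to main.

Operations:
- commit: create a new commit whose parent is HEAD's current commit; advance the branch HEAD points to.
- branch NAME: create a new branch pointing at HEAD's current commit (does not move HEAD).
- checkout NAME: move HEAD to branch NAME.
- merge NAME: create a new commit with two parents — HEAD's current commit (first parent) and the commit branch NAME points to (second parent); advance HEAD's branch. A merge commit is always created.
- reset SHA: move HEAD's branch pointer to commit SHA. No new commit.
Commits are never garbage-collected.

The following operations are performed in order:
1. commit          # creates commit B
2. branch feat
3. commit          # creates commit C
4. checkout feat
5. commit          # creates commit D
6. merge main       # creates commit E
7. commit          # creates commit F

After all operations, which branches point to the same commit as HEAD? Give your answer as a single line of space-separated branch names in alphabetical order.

After op 1 (commit): HEAD=main@B [main=B]
After op 2 (branch): HEAD=main@B [feat=B main=B]
After op 3 (commit): HEAD=main@C [feat=B main=C]
After op 4 (checkout): HEAD=feat@B [feat=B main=C]
After op 5 (commit): HEAD=feat@D [feat=D main=C]
After op 6 (merge): HEAD=feat@E [feat=E main=C]
After op 7 (commit): HEAD=feat@F [feat=F main=C]

Answer: feat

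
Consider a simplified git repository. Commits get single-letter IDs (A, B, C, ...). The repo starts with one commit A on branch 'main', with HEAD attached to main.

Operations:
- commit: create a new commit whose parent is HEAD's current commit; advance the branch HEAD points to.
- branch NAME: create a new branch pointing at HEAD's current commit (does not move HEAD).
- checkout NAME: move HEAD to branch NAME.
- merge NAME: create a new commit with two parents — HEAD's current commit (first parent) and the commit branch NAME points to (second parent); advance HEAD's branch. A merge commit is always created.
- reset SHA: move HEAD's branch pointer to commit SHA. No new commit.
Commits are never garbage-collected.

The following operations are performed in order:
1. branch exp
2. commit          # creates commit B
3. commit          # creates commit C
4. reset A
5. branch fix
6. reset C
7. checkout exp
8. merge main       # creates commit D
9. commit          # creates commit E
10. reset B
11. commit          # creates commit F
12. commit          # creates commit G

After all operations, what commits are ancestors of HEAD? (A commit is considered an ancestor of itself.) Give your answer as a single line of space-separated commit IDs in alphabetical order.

After op 1 (branch): HEAD=main@A [exp=A main=A]
After op 2 (commit): HEAD=main@B [exp=A main=B]
After op 3 (commit): HEAD=main@C [exp=A main=C]
After op 4 (reset): HEAD=main@A [exp=A main=A]
After op 5 (branch): HEAD=main@A [exp=A fix=A main=A]
After op 6 (reset): HEAD=main@C [exp=A fix=A main=C]
After op 7 (checkout): HEAD=exp@A [exp=A fix=A main=C]
After op 8 (merge): HEAD=exp@D [exp=D fix=A main=C]
After op 9 (commit): HEAD=exp@E [exp=E fix=A main=C]
After op 10 (reset): HEAD=exp@B [exp=B fix=A main=C]
After op 11 (commit): HEAD=exp@F [exp=F fix=A main=C]
After op 12 (commit): HEAD=exp@G [exp=G fix=A main=C]

Answer: A B F G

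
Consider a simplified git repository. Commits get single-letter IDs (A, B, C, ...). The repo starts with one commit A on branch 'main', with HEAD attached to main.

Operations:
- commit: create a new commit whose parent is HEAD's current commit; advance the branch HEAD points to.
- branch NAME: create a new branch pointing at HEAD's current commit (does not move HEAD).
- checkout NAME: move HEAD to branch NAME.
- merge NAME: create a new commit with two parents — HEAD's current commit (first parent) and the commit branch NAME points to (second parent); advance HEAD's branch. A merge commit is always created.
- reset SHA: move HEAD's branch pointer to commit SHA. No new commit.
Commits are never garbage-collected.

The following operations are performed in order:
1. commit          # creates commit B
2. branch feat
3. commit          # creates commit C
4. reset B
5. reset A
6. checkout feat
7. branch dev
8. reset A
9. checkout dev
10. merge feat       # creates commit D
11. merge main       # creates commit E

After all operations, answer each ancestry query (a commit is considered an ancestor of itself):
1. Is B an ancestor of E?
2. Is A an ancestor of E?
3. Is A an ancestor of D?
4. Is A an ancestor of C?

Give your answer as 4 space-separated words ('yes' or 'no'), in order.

Answer: yes yes yes yes

Derivation:
After op 1 (commit): HEAD=main@B [main=B]
After op 2 (branch): HEAD=main@B [feat=B main=B]
After op 3 (commit): HEAD=main@C [feat=B main=C]
After op 4 (reset): HEAD=main@B [feat=B main=B]
After op 5 (reset): HEAD=main@A [feat=B main=A]
After op 6 (checkout): HEAD=feat@B [feat=B main=A]
After op 7 (branch): HEAD=feat@B [dev=B feat=B main=A]
After op 8 (reset): HEAD=feat@A [dev=B feat=A main=A]
After op 9 (checkout): HEAD=dev@B [dev=B feat=A main=A]
After op 10 (merge): HEAD=dev@D [dev=D feat=A main=A]
After op 11 (merge): HEAD=dev@E [dev=E feat=A main=A]
ancestors(E) = {A,B,D,E}; B in? yes
ancestors(E) = {A,B,D,E}; A in? yes
ancestors(D) = {A,B,D}; A in? yes
ancestors(C) = {A,B,C}; A in? yes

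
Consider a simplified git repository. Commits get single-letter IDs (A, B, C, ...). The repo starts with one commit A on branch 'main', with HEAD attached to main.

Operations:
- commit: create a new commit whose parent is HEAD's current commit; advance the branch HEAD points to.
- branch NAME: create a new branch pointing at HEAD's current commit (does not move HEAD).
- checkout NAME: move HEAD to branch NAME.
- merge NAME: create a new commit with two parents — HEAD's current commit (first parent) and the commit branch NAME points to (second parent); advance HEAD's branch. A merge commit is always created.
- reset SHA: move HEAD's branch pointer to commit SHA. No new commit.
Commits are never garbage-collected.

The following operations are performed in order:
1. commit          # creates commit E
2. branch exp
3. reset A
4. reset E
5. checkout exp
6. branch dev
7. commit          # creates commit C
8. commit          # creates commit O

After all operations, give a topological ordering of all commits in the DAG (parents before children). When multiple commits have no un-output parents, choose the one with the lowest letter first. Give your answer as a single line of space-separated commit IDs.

After op 1 (commit): HEAD=main@E [main=E]
After op 2 (branch): HEAD=main@E [exp=E main=E]
After op 3 (reset): HEAD=main@A [exp=E main=A]
After op 4 (reset): HEAD=main@E [exp=E main=E]
After op 5 (checkout): HEAD=exp@E [exp=E main=E]
After op 6 (branch): HEAD=exp@E [dev=E exp=E main=E]
After op 7 (commit): HEAD=exp@C [dev=E exp=C main=E]
After op 8 (commit): HEAD=exp@O [dev=E exp=O main=E]
commit A: parents=[]
commit C: parents=['E']
commit E: parents=['A']
commit O: parents=['C']

Answer: A E C O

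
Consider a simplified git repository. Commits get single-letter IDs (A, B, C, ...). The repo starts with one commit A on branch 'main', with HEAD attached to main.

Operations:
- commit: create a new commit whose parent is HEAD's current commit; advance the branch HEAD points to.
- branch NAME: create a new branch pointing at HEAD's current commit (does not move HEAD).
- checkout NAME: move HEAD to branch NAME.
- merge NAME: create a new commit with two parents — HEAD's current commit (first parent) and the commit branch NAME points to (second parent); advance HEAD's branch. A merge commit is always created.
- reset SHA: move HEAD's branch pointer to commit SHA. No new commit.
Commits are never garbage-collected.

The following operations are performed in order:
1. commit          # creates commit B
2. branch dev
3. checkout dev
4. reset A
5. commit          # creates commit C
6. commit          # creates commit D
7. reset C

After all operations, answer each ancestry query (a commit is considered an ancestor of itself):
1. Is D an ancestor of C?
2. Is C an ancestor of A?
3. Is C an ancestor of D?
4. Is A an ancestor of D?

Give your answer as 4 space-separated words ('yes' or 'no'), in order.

After op 1 (commit): HEAD=main@B [main=B]
After op 2 (branch): HEAD=main@B [dev=B main=B]
After op 3 (checkout): HEAD=dev@B [dev=B main=B]
After op 4 (reset): HEAD=dev@A [dev=A main=B]
After op 5 (commit): HEAD=dev@C [dev=C main=B]
After op 6 (commit): HEAD=dev@D [dev=D main=B]
After op 7 (reset): HEAD=dev@C [dev=C main=B]
ancestors(C) = {A,C}; D in? no
ancestors(A) = {A}; C in? no
ancestors(D) = {A,C,D}; C in? yes
ancestors(D) = {A,C,D}; A in? yes

Answer: no no yes yes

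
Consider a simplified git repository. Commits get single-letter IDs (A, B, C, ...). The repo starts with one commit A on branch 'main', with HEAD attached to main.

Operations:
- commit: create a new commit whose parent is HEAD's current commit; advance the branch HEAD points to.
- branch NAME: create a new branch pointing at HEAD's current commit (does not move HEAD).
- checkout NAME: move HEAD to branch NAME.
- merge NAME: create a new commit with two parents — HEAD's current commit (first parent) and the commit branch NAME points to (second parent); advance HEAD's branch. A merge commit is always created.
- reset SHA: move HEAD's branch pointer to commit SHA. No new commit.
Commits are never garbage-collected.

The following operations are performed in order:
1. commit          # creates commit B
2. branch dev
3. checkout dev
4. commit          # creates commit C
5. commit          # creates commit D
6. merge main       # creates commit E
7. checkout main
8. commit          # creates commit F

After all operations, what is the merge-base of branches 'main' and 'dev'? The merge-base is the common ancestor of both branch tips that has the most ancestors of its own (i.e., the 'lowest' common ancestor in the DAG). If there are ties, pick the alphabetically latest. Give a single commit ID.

After op 1 (commit): HEAD=main@B [main=B]
After op 2 (branch): HEAD=main@B [dev=B main=B]
After op 3 (checkout): HEAD=dev@B [dev=B main=B]
After op 4 (commit): HEAD=dev@C [dev=C main=B]
After op 5 (commit): HEAD=dev@D [dev=D main=B]
After op 6 (merge): HEAD=dev@E [dev=E main=B]
After op 7 (checkout): HEAD=main@B [dev=E main=B]
After op 8 (commit): HEAD=main@F [dev=E main=F]
ancestors(main=F): ['A', 'B', 'F']
ancestors(dev=E): ['A', 'B', 'C', 'D', 'E']
common: ['A', 'B']

Answer: B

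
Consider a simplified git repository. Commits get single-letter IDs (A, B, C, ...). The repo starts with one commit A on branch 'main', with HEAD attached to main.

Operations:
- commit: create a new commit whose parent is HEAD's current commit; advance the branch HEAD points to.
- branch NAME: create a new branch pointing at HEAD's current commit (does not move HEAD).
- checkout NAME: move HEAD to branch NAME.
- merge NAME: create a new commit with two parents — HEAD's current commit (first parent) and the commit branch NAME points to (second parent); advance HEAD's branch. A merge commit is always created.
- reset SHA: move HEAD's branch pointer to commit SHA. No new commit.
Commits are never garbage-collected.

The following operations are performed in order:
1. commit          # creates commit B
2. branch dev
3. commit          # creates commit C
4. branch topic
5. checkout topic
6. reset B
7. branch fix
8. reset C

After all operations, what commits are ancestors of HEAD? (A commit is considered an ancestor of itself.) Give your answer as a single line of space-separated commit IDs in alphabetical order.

Answer: A B C

Derivation:
After op 1 (commit): HEAD=main@B [main=B]
After op 2 (branch): HEAD=main@B [dev=B main=B]
After op 3 (commit): HEAD=main@C [dev=B main=C]
After op 4 (branch): HEAD=main@C [dev=B main=C topic=C]
After op 5 (checkout): HEAD=topic@C [dev=B main=C topic=C]
After op 6 (reset): HEAD=topic@B [dev=B main=C topic=B]
After op 7 (branch): HEAD=topic@B [dev=B fix=B main=C topic=B]
After op 8 (reset): HEAD=topic@C [dev=B fix=B main=C topic=C]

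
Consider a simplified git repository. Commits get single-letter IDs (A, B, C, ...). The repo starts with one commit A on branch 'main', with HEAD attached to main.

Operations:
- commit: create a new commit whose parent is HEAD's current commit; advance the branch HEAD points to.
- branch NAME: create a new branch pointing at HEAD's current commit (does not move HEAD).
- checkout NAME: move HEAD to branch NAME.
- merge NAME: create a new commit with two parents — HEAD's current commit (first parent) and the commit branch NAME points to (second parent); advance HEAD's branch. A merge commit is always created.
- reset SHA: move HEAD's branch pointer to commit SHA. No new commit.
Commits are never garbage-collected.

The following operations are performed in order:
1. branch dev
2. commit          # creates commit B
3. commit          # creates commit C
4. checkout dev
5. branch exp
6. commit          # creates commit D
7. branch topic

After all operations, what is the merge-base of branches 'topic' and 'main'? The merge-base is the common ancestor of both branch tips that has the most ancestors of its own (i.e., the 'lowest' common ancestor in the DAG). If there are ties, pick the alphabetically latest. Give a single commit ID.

After op 1 (branch): HEAD=main@A [dev=A main=A]
After op 2 (commit): HEAD=main@B [dev=A main=B]
After op 3 (commit): HEAD=main@C [dev=A main=C]
After op 4 (checkout): HEAD=dev@A [dev=A main=C]
After op 5 (branch): HEAD=dev@A [dev=A exp=A main=C]
After op 6 (commit): HEAD=dev@D [dev=D exp=A main=C]
After op 7 (branch): HEAD=dev@D [dev=D exp=A main=C topic=D]
ancestors(topic=D): ['A', 'D']
ancestors(main=C): ['A', 'B', 'C']
common: ['A']

Answer: A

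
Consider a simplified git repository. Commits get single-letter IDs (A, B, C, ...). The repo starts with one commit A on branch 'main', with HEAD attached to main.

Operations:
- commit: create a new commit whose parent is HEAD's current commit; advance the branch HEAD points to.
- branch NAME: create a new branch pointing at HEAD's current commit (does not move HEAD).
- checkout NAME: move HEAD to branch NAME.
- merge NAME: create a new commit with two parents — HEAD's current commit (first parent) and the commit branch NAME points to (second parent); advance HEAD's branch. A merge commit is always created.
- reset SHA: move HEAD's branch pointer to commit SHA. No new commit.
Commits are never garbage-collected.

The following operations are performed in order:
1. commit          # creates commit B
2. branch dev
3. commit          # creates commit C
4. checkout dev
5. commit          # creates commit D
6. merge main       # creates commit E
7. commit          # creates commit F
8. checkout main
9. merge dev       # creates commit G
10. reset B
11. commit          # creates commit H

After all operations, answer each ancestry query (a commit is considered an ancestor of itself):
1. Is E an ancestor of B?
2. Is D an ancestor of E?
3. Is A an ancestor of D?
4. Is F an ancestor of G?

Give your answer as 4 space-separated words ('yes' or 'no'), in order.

After op 1 (commit): HEAD=main@B [main=B]
After op 2 (branch): HEAD=main@B [dev=B main=B]
After op 3 (commit): HEAD=main@C [dev=B main=C]
After op 4 (checkout): HEAD=dev@B [dev=B main=C]
After op 5 (commit): HEAD=dev@D [dev=D main=C]
After op 6 (merge): HEAD=dev@E [dev=E main=C]
After op 7 (commit): HEAD=dev@F [dev=F main=C]
After op 8 (checkout): HEAD=main@C [dev=F main=C]
After op 9 (merge): HEAD=main@G [dev=F main=G]
After op 10 (reset): HEAD=main@B [dev=F main=B]
After op 11 (commit): HEAD=main@H [dev=F main=H]
ancestors(B) = {A,B}; E in? no
ancestors(E) = {A,B,C,D,E}; D in? yes
ancestors(D) = {A,B,D}; A in? yes
ancestors(G) = {A,B,C,D,E,F,G}; F in? yes

Answer: no yes yes yes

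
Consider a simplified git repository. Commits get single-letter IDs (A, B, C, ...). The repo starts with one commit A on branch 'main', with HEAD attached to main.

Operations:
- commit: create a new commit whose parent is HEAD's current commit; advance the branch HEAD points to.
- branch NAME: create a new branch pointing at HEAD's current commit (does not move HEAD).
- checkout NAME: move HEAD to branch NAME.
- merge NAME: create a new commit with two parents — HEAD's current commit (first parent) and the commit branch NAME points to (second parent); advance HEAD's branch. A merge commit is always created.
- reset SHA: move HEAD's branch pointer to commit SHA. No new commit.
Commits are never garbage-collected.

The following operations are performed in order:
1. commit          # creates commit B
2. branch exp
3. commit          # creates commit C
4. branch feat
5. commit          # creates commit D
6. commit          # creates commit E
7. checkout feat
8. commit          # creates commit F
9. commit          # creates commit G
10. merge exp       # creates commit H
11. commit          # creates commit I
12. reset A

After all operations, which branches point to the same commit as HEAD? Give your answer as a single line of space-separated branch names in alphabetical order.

Answer: feat

Derivation:
After op 1 (commit): HEAD=main@B [main=B]
After op 2 (branch): HEAD=main@B [exp=B main=B]
After op 3 (commit): HEAD=main@C [exp=B main=C]
After op 4 (branch): HEAD=main@C [exp=B feat=C main=C]
After op 5 (commit): HEAD=main@D [exp=B feat=C main=D]
After op 6 (commit): HEAD=main@E [exp=B feat=C main=E]
After op 7 (checkout): HEAD=feat@C [exp=B feat=C main=E]
After op 8 (commit): HEAD=feat@F [exp=B feat=F main=E]
After op 9 (commit): HEAD=feat@G [exp=B feat=G main=E]
After op 10 (merge): HEAD=feat@H [exp=B feat=H main=E]
After op 11 (commit): HEAD=feat@I [exp=B feat=I main=E]
After op 12 (reset): HEAD=feat@A [exp=B feat=A main=E]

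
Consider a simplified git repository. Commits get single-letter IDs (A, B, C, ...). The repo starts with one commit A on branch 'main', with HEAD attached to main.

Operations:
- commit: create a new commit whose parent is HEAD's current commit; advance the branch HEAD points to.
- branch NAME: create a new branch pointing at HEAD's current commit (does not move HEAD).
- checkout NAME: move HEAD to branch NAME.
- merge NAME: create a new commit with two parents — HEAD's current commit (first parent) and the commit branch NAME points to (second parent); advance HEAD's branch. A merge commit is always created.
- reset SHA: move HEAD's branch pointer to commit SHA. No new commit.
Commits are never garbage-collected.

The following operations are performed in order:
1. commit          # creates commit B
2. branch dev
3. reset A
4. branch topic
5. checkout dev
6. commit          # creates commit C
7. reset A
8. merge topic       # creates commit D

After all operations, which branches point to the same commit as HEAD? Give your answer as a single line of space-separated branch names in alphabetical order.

After op 1 (commit): HEAD=main@B [main=B]
After op 2 (branch): HEAD=main@B [dev=B main=B]
After op 3 (reset): HEAD=main@A [dev=B main=A]
After op 4 (branch): HEAD=main@A [dev=B main=A topic=A]
After op 5 (checkout): HEAD=dev@B [dev=B main=A topic=A]
After op 6 (commit): HEAD=dev@C [dev=C main=A topic=A]
After op 7 (reset): HEAD=dev@A [dev=A main=A topic=A]
After op 8 (merge): HEAD=dev@D [dev=D main=A topic=A]

Answer: dev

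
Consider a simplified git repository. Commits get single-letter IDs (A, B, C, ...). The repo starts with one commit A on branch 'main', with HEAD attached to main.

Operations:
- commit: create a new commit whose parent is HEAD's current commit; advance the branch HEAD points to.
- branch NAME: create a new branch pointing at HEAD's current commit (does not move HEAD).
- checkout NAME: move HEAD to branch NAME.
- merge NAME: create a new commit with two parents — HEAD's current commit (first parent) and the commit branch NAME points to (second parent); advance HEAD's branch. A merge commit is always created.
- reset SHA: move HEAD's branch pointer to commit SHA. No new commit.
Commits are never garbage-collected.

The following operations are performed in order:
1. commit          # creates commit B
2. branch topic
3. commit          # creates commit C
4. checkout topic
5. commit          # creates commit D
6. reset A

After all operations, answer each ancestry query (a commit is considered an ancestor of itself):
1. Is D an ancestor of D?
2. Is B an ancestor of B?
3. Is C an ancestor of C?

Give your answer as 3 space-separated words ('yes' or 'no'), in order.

Answer: yes yes yes

Derivation:
After op 1 (commit): HEAD=main@B [main=B]
After op 2 (branch): HEAD=main@B [main=B topic=B]
After op 3 (commit): HEAD=main@C [main=C topic=B]
After op 4 (checkout): HEAD=topic@B [main=C topic=B]
After op 5 (commit): HEAD=topic@D [main=C topic=D]
After op 6 (reset): HEAD=topic@A [main=C topic=A]
ancestors(D) = {A,B,D}; D in? yes
ancestors(B) = {A,B}; B in? yes
ancestors(C) = {A,B,C}; C in? yes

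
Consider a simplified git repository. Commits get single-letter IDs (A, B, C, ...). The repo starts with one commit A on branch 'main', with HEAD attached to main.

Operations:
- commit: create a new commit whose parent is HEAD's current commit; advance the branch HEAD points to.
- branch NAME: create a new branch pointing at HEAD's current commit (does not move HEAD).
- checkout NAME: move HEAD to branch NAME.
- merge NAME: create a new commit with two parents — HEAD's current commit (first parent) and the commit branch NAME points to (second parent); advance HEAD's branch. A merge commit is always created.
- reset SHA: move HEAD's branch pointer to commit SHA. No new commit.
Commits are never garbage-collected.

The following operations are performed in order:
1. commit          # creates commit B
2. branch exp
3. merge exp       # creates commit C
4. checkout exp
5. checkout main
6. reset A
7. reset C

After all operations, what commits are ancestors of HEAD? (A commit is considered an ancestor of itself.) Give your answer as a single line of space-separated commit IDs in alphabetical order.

After op 1 (commit): HEAD=main@B [main=B]
After op 2 (branch): HEAD=main@B [exp=B main=B]
After op 3 (merge): HEAD=main@C [exp=B main=C]
After op 4 (checkout): HEAD=exp@B [exp=B main=C]
After op 5 (checkout): HEAD=main@C [exp=B main=C]
After op 6 (reset): HEAD=main@A [exp=B main=A]
After op 7 (reset): HEAD=main@C [exp=B main=C]

Answer: A B C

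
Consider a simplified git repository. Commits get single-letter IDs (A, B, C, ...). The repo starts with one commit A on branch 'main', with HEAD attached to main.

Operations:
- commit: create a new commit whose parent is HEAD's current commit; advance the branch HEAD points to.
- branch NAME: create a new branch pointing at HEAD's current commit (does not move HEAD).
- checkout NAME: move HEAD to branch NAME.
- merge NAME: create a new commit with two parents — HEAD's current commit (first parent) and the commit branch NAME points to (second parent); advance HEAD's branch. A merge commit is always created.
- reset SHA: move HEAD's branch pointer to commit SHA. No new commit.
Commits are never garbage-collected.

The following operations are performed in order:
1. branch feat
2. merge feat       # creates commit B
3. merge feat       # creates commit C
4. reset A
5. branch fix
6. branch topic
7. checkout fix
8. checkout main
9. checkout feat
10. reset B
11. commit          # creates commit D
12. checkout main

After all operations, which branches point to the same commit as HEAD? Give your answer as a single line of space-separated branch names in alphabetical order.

After op 1 (branch): HEAD=main@A [feat=A main=A]
After op 2 (merge): HEAD=main@B [feat=A main=B]
After op 3 (merge): HEAD=main@C [feat=A main=C]
After op 4 (reset): HEAD=main@A [feat=A main=A]
After op 5 (branch): HEAD=main@A [feat=A fix=A main=A]
After op 6 (branch): HEAD=main@A [feat=A fix=A main=A topic=A]
After op 7 (checkout): HEAD=fix@A [feat=A fix=A main=A topic=A]
After op 8 (checkout): HEAD=main@A [feat=A fix=A main=A topic=A]
After op 9 (checkout): HEAD=feat@A [feat=A fix=A main=A topic=A]
After op 10 (reset): HEAD=feat@B [feat=B fix=A main=A topic=A]
After op 11 (commit): HEAD=feat@D [feat=D fix=A main=A topic=A]
After op 12 (checkout): HEAD=main@A [feat=D fix=A main=A topic=A]

Answer: fix main topic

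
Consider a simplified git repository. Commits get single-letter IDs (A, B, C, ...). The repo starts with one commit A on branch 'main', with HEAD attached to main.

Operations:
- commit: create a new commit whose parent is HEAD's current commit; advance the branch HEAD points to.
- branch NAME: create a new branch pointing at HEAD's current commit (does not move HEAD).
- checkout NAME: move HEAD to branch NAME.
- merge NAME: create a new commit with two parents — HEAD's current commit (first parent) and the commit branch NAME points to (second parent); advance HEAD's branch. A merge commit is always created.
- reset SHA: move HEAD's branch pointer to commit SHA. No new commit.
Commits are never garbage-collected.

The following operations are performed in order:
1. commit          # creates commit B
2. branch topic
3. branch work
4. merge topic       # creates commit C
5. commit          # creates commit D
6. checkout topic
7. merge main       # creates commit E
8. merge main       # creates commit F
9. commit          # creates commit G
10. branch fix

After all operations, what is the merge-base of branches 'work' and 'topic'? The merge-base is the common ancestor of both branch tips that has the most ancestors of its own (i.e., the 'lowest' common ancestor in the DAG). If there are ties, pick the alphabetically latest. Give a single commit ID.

Answer: B

Derivation:
After op 1 (commit): HEAD=main@B [main=B]
After op 2 (branch): HEAD=main@B [main=B topic=B]
After op 3 (branch): HEAD=main@B [main=B topic=B work=B]
After op 4 (merge): HEAD=main@C [main=C topic=B work=B]
After op 5 (commit): HEAD=main@D [main=D topic=B work=B]
After op 6 (checkout): HEAD=topic@B [main=D topic=B work=B]
After op 7 (merge): HEAD=topic@E [main=D topic=E work=B]
After op 8 (merge): HEAD=topic@F [main=D topic=F work=B]
After op 9 (commit): HEAD=topic@G [main=D topic=G work=B]
After op 10 (branch): HEAD=topic@G [fix=G main=D topic=G work=B]
ancestors(work=B): ['A', 'B']
ancestors(topic=G): ['A', 'B', 'C', 'D', 'E', 'F', 'G']
common: ['A', 'B']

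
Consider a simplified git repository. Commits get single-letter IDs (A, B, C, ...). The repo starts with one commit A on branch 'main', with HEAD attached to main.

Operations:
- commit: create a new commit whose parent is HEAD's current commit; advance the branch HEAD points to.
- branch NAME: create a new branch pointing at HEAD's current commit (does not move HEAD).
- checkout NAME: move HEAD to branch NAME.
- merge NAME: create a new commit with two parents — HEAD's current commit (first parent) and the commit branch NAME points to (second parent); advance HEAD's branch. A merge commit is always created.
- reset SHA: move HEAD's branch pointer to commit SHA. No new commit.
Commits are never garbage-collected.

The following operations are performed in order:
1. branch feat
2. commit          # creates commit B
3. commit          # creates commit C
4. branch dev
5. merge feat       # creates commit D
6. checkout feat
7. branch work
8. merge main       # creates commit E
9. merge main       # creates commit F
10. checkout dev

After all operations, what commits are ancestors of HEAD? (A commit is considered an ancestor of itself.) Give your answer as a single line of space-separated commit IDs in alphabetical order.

After op 1 (branch): HEAD=main@A [feat=A main=A]
After op 2 (commit): HEAD=main@B [feat=A main=B]
After op 3 (commit): HEAD=main@C [feat=A main=C]
After op 4 (branch): HEAD=main@C [dev=C feat=A main=C]
After op 5 (merge): HEAD=main@D [dev=C feat=A main=D]
After op 6 (checkout): HEAD=feat@A [dev=C feat=A main=D]
After op 7 (branch): HEAD=feat@A [dev=C feat=A main=D work=A]
After op 8 (merge): HEAD=feat@E [dev=C feat=E main=D work=A]
After op 9 (merge): HEAD=feat@F [dev=C feat=F main=D work=A]
After op 10 (checkout): HEAD=dev@C [dev=C feat=F main=D work=A]

Answer: A B C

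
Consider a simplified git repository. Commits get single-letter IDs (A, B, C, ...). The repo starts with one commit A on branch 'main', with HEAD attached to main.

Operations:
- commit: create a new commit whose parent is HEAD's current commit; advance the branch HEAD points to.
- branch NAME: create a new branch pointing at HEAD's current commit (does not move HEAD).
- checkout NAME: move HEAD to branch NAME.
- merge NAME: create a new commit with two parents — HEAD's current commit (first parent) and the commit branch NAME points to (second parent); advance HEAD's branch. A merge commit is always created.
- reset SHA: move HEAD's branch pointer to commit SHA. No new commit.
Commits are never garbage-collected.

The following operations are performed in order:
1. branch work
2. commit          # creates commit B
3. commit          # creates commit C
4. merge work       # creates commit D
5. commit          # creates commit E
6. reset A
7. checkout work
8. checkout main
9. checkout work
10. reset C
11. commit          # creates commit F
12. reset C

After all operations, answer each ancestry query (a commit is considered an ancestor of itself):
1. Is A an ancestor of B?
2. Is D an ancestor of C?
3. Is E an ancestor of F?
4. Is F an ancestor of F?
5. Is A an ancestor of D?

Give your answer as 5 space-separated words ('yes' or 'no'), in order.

Answer: yes no no yes yes

Derivation:
After op 1 (branch): HEAD=main@A [main=A work=A]
After op 2 (commit): HEAD=main@B [main=B work=A]
After op 3 (commit): HEAD=main@C [main=C work=A]
After op 4 (merge): HEAD=main@D [main=D work=A]
After op 5 (commit): HEAD=main@E [main=E work=A]
After op 6 (reset): HEAD=main@A [main=A work=A]
After op 7 (checkout): HEAD=work@A [main=A work=A]
After op 8 (checkout): HEAD=main@A [main=A work=A]
After op 9 (checkout): HEAD=work@A [main=A work=A]
After op 10 (reset): HEAD=work@C [main=A work=C]
After op 11 (commit): HEAD=work@F [main=A work=F]
After op 12 (reset): HEAD=work@C [main=A work=C]
ancestors(B) = {A,B}; A in? yes
ancestors(C) = {A,B,C}; D in? no
ancestors(F) = {A,B,C,F}; E in? no
ancestors(F) = {A,B,C,F}; F in? yes
ancestors(D) = {A,B,C,D}; A in? yes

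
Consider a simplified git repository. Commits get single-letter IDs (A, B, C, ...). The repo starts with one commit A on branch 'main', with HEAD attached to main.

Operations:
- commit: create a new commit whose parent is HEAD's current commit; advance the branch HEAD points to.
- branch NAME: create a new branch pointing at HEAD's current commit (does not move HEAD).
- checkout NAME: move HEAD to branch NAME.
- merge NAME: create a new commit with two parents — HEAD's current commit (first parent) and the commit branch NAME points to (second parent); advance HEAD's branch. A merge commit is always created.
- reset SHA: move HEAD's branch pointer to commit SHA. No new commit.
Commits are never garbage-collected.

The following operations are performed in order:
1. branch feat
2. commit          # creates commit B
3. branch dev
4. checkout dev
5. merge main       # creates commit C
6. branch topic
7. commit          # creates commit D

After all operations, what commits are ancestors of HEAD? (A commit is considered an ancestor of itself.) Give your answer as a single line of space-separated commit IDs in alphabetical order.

Answer: A B C D

Derivation:
After op 1 (branch): HEAD=main@A [feat=A main=A]
After op 2 (commit): HEAD=main@B [feat=A main=B]
After op 3 (branch): HEAD=main@B [dev=B feat=A main=B]
After op 4 (checkout): HEAD=dev@B [dev=B feat=A main=B]
After op 5 (merge): HEAD=dev@C [dev=C feat=A main=B]
After op 6 (branch): HEAD=dev@C [dev=C feat=A main=B topic=C]
After op 7 (commit): HEAD=dev@D [dev=D feat=A main=B topic=C]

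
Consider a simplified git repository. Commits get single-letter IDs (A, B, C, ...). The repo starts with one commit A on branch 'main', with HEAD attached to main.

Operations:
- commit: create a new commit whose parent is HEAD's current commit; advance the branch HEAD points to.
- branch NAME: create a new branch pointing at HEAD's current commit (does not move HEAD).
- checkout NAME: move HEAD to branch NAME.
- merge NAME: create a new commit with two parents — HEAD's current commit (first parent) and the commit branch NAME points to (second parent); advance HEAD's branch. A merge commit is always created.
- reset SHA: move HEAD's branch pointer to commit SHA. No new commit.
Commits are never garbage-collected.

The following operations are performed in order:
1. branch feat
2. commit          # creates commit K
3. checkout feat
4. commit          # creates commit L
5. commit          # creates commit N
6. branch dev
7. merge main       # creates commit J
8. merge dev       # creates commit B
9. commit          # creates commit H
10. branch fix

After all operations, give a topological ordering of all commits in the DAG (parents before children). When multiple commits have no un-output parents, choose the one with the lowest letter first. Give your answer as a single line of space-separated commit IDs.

After op 1 (branch): HEAD=main@A [feat=A main=A]
After op 2 (commit): HEAD=main@K [feat=A main=K]
After op 3 (checkout): HEAD=feat@A [feat=A main=K]
After op 4 (commit): HEAD=feat@L [feat=L main=K]
After op 5 (commit): HEAD=feat@N [feat=N main=K]
After op 6 (branch): HEAD=feat@N [dev=N feat=N main=K]
After op 7 (merge): HEAD=feat@J [dev=N feat=J main=K]
After op 8 (merge): HEAD=feat@B [dev=N feat=B main=K]
After op 9 (commit): HEAD=feat@H [dev=N feat=H main=K]
After op 10 (branch): HEAD=feat@H [dev=N feat=H fix=H main=K]
commit A: parents=[]
commit B: parents=['J', 'N']
commit H: parents=['B']
commit J: parents=['N', 'K']
commit K: parents=['A']
commit L: parents=['A']
commit N: parents=['L']

Answer: A K L N J B H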